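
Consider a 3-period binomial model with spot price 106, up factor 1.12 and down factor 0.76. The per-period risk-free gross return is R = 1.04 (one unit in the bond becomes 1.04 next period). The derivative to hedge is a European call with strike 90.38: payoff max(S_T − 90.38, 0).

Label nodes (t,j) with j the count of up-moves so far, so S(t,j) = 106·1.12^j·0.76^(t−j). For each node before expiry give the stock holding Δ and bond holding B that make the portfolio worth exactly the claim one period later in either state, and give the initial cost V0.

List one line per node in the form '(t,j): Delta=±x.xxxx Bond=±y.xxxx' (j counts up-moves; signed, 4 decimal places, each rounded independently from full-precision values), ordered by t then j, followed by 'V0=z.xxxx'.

(0,0): Delta=0.7910 Bond=-55.5304
(1,0): Delta=0.2753 Bond=-16.2049
(1,1): Delta=0.8910 Bond=-69.6222
(2,0): Delta=0.0000 Bond=0.0000
(2,1): Delta=0.3286 Bond=-21.6682
(2,2): Delta=1.0000 Bond=-86.9038
V0=28.3141

Since d<R<u, set p* = (R−d)/(u−d) = 0.7778; price each node as the discounted p*-expectation of its children.
Terminal payoffs: V(3,0)=0.0000, V(3,1)=0.0000, V(3,2)=10.6745, V(3,3)=58.5424
Node (2,0) S=61.2256: V=(p*·0.0000+(1−p*)·0.0000)/1.04=0.0000; Δ=(0.0000−0.0000)/(68.5727−46.5315)=0.0000; B=V−Δ·S=0.0000
Node (2,1) S=90.2272: V=(p*·10.6745+(1−p*)·0.0000)/1.04=7.9830; Δ=(10.6745−0.0000)/(101.0545−68.5727)=0.3286; B=V−Δ·S=-21.6682
Node (2,2) S=132.9664: V=(p*·58.5424+(1−p*)·10.6745)/1.04=46.0626; Δ=(58.5424−10.6745)/(148.9224−101.0545)=1.0000; B=V−Δ·S=-86.9038
Node (1,0) S=80.5600: V=(p*·7.9830+(1−p*)·0.0000)/1.04=5.9702; Δ=(7.9830−0.0000)/(90.2272−61.2256)=0.2753; B=V−Δ·S=-16.2049
Node (1,1) S=118.7200: V=(p*·46.0626+(1−p*)·7.9830)/1.04=36.1543; Δ=(46.0626−7.9830)/(132.9664−90.2272)=0.8910; B=V−Δ·S=-69.6222
Node (0,0) S=106.0000: V=(p*·36.1543+(1−p*)·5.9702)/1.04=28.3141; Δ=(36.1543−5.9702)/(118.7200−80.5600)=0.7910; B=V−Δ·S=-55.5304
Each (Δ,B) replicates both successor values, so the strategy is self-financing and V0 is arbitrage-free.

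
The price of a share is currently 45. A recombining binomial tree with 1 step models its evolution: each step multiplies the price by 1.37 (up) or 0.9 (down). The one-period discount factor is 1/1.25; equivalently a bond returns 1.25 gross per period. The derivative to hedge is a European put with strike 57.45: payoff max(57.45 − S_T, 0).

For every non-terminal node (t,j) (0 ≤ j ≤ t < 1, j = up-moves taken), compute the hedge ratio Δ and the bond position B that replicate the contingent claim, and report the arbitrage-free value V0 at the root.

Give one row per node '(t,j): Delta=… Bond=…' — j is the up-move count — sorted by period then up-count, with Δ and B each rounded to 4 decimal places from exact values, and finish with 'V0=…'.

The replicating-portfolio and risk-neutral prices coincide; use p* = (1.25−0.9)/(1.37−0.9) = 0.7447 for the latter.
At expiry t=1: V(1,0)=16.9500, V(1,1)=0.0000
(0,0): S=45.0000. Δ = (V_up−V_dn)/(S_up−S_dn) = (0.0000−16.9500)/(61.6500−40.5000) = -0.8014. V = [p*·0.0000 + (1−p*)·16.9500]/1.25 = 3.4621. B = V − Δ·S = 39.5260.
The time-0 hedge costs 3.4621, which is the no-arbitrage price.

(0,0): Delta=-0.8014 Bond=39.5260
V0=3.4621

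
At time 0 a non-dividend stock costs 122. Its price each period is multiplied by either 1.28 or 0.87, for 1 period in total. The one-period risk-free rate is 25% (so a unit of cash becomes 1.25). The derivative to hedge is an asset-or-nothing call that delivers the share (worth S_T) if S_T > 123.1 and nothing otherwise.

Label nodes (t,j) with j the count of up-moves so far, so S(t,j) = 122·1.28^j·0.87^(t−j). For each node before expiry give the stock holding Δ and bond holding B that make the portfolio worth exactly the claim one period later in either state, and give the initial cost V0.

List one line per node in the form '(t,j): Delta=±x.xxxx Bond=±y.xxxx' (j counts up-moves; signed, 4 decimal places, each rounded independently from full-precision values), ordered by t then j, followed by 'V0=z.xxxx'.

(0,0): Delta=3.1220 Bond=-265.0911
V0=115.7869

No-arbitrage ⇒ martingale measure with p* = (R−d)/(u−d) = 0.9268.
Terminal payoffs: V(1,0)=0.0000, V(1,1)=156.1600
  t=0,j=0: stock 122.0000 → up 156.1600 (V=156.1600), down 106.1400 (V=0.0000). Price 115.7869; hedge Δ=3.1220, bond B=-265.0911.
Root portfolio cost Δ·122+B reproduces V0=115.7869.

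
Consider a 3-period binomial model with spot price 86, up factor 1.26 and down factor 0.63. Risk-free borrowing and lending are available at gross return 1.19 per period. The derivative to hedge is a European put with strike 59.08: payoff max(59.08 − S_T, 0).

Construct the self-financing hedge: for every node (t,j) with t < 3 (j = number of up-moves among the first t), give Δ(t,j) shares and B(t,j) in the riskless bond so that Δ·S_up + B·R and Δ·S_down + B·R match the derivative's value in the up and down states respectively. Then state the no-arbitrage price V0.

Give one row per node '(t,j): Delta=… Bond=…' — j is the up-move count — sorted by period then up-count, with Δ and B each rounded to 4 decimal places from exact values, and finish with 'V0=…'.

(0,0): Delta=-0.0448 Bond=4.2007
(1,0): Delta=-0.4105 Bond=24.8123
(1,1): Delta=-0.0220 Bond=2.5221
(2,0): Delta=-1.0000 Bond=49.6471
(2,1): Delta=-0.3737 Bond=27.0116
(2,2): Delta=0.0000 Bond=0.0000
V0=0.3446

Under the risk-neutral measure, an up-move has probability p* = (R−d)/(u−d) = 0.8889 and values discount at R = 1.19.
Payoff layer (t=3): V(3,0)=37.5760, V(3,1)=16.0719, V(3,2)=0.0000, V(3,3)=0.0000
(2,0): S=34.1334. Δ = (V_up−V_dn)/(S_up−S_dn) = (16.0719−37.5760)/(43.0081−21.5040) = -1.0000. V = [p*·16.0719 + (1−p*)·37.5760]/1.19 = 15.5137. B = V − Δ·S = 49.6471.
(2,1): S=68.2668. Δ = (V_up−V_dn)/(S_up−S_dn) = (0.0000−16.0719)/(86.0162−43.0081) = -0.3737. V = [p*·0.0000 + (1−p*)·16.0719]/1.19 = 1.5006. B = V − Δ·S = 27.0116.
(2,2): S=136.5336. Δ = (V_up−V_dn)/(S_up−S_dn) = (0.0000−0.0000)/(172.0323−86.0162) = 0.0000. V = [p*·0.0000 + (1−p*)·0.0000]/1.19 = 0.0000. B = V − Δ·S = 0.0000.
(1,0): S=54.1800. Δ = (V_up−V_dn)/(S_up−S_dn) = (1.5006−15.5137)/(68.2668−34.1334) = -0.4105. V = [p*·1.5006 + (1−p*)·15.5137]/1.19 = 2.5695. B = V − Δ·S = 24.8123.
(1,1): S=108.3600. Δ = (V_up−V_dn)/(S_up−S_dn) = (0.0000−1.5006)/(136.5336−68.2668) = -0.0220. V = [p*·0.0000 + (1−p*)·1.5006]/1.19 = 0.1401. B = V − Δ·S = 2.5221.
(0,0): S=86.0000. Δ = (V_up−V_dn)/(S_up−S_dn) = (0.1401−2.5695)/(108.3600−54.1800) = -0.0448. V = [p*·0.1401 + (1−p*)·2.5695]/1.19 = 0.3446. B = V − Δ·S = 4.2007.
Self-financing check: at every node Δ·S+B equals the discounted successor values.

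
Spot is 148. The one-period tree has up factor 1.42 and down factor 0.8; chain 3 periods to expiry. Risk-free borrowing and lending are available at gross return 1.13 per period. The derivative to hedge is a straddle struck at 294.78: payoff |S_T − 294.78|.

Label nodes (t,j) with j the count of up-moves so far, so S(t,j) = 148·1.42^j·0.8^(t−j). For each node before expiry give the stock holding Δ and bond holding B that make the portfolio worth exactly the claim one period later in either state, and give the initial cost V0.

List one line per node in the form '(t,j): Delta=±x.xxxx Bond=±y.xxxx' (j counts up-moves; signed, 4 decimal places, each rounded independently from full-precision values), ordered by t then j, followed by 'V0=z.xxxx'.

No-arbitrage ⇒ martingale measure with p* = (R−d)/(u−d) = 0.5323.
Terminal values V(3,·): V(3,0)=219.0040, V(3,1)=160.2776, V(3,2)=56.0382, V(3,3)=128.9866
Node (2,0) S=94.7200: V=(p*·160.2776+(1−p*)·219.0040)/1.13=166.1473; Δ=(160.2776−219.0040)/(134.5024−75.7760)=-1.0000; B=V−Δ·S=260.8673
Node (2,1) S=168.1280: V=(p*·56.0382+(1−p*)·160.2776)/1.13=92.7393; Δ=(56.0382−160.2776)/(238.7418−134.5024)=-1.0000; B=V−Δ·S=260.8673
Node (2,2) S=298.4272: V=(p*·128.9866+(1−p*)·56.0382)/1.13=83.9519; Δ=(128.9866−56.0382)/(423.7666−238.7418)=0.3943; B=V−Δ·S=-33.7068
Node (1,0) S=118.4000: V=(p*·92.7393+(1−p*)·166.1473)/1.13=112.4560; Δ=(92.7393−166.1473)/(168.1280−94.7200)=-1.0000; B=V−Δ·S=230.8560
Node (1,1) S=210.1600: V=(p*·83.9519+(1−p*)·92.7393)/1.13=77.9311; Δ=(83.9519−92.7393)/(298.4272−168.1280)=-0.0674; B=V−Δ·S=92.1043
Node (0,0) S=148.0000: V=(p*·77.9311+(1−p*)·112.4560)/1.13=83.2565; Δ=(77.9311−112.4560)/(210.1600−118.4000)=-0.3763; B=V−Δ·S=138.9418
The time-0 hedge costs 83.2565, which is the no-arbitrage price.

(0,0): Delta=-0.3763 Bond=138.9418
(1,0): Delta=-1.0000 Bond=230.8560
(1,1): Delta=-0.0674 Bond=92.1043
(2,0): Delta=-1.0000 Bond=260.8673
(2,1): Delta=-1.0000 Bond=260.8673
(2,2): Delta=0.3943 Bond=-33.7068
V0=83.2565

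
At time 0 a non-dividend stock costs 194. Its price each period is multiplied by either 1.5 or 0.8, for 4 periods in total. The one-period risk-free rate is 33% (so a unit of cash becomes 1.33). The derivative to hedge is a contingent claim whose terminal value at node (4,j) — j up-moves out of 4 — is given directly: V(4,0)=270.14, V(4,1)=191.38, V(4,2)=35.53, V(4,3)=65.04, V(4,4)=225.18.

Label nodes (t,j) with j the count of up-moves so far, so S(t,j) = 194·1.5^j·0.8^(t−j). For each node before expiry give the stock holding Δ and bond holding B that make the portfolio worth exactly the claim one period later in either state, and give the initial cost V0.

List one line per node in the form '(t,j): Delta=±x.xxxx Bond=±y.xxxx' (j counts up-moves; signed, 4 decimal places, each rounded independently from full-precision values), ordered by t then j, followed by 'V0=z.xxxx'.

Risk-neutral probability p* = (R−d)/(u−d) = (1.33−0.8)/(1.5−0.8) = 0.7571.
Terminal values V(4,·): V(4,0)=270.1400, V(4,1)=191.3800, V(4,2)=35.5300, V(4,3)=65.0400, V(4,4)=225.1800
Node (3,0) S=99.3280: V=(p*·191.3800+(1−p*)·270.1400)/1.33=158.2763; Δ=(191.3800−270.1400)/(148.9920−79.4624)=-1.1328; B=V−Δ·S=270.7905
Node (3,1) S=186.2400: V=(p*·35.5300+(1−p*)·191.3800)/1.33=55.1724; Δ=(35.5300−191.3800)/(279.3600−148.9920)=-1.1955; B=V−Δ·S=277.8153
Node (3,2) S=349.2000: V=(p*·65.0400+(1−p*)·35.5300)/1.33=43.5137; Δ=(65.0400−35.5300)/(523.8000−279.3600)=0.1207; B=V−Δ·S=1.3566
Node (3,3) S=654.7500: V=(p*·225.1800+(1−p*)·65.0400)/1.33=140.0668; Δ=(225.1800−65.0400)/(982.1250−523.8000)=0.3494; B=V−Δ·S=-88.7046
Node (2,0) S=124.1600: V=(p*·55.1724+(1−p*)·158.2763)/1.33=60.3097; Δ=(55.1724−158.2763)/(186.2400−99.3280)=-1.1863; B=V−Δ·S=207.6009
Node (2,1) S=232.8000: V=(p*·43.5137+(1−p*)·55.1724)/1.33=34.8460; Δ=(43.5137−55.1724)/(349.2000−186.2400)=-0.0715; B=V−Δ·S=51.5012
Node (2,2) S=436.5000: V=(p*·140.0668+(1−p*)·43.5137)/1.33=87.6829; Δ=(140.0668−43.5137)/(654.7500−349.2000)=0.3160; B=V−Δ·S=-50.2501
Node (1,0) S=155.2000: V=(p*·34.8460+(1−p*)·60.3097)/1.33=30.8496; Δ=(34.8460−60.3097)/(232.8000−124.1600)=-0.2344; B=V−Δ·S=67.2264
Node (1,1) S=291.0000: V=(p*·87.6829+(1−p*)·34.8460)/1.33=56.2790; Δ=(87.6829−34.8460)/(436.5000−232.8000)=0.2594; B=V−Δ·S=-19.2023
Node (0,0) S=194.0000: V=(p*·56.2790+(1−p*)·30.8496)/1.33=37.6716; Δ=(56.2790−30.8496)/(291.0000−155.2000)=0.1873; B=V−Δ·S=1.3440
Check: Δ(0,0)·S0 + B(0,0) = 37.6716 = V0.

(0,0): Delta=0.1873 Bond=1.3440
(1,0): Delta=-0.2344 Bond=67.2264
(1,1): Delta=0.2594 Bond=-19.2023
(2,0): Delta=-1.1863 Bond=207.6009
(2,1): Delta=-0.0715 Bond=51.5012
(2,2): Delta=0.3160 Bond=-50.2501
(3,0): Delta=-1.1328 Bond=270.7905
(3,1): Delta=-1.1955 Bond=277.8153
(3,2): Delta=0.1207 Bond=1.3566
(3,3): Delta=0.3494 Bond=-88.7046
V0=37.6716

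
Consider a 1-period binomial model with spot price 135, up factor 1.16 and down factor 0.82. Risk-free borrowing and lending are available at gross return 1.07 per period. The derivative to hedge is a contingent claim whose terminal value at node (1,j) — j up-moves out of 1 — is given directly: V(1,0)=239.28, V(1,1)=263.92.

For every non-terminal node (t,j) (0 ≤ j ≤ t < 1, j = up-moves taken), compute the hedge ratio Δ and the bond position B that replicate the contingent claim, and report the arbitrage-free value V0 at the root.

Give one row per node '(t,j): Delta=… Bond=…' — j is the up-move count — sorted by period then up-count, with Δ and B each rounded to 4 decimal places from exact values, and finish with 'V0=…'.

No-arbitrage ⇒ martingale measure with p* = (R−d)/(u−d) = 0.7353.
Terminal payoffs: V(1,0)=239.2800, V(1,1)=263.9200
(0,0): S=135.0000. Δ = (V_up−V_dn)/(S_up−S_dn) = (263.9200−239.2800)/(156.6000−110.7000) = 0.5368. V = [p*·263.9200 + (1−p*)·239.2800]/1.07 = 240.5585. B = V − Δ·S = 168.0880.
The time-0 hedge costs 240.5585, which is the no-arbitrage price.

(0,0): Delta=0.5368 Bond=168.0880
V0=240.5585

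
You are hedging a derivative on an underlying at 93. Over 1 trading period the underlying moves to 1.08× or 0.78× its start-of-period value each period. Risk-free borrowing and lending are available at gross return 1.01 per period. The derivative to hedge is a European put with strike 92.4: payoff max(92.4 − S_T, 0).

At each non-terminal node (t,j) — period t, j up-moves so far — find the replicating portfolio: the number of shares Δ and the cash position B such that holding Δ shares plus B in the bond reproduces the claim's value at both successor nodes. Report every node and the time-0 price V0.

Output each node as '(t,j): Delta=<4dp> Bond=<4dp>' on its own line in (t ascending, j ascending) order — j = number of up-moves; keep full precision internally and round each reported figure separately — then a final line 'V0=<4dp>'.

(0,0): Delta=-0.7118 Bond=70.7881
V0=4.5881

Risk-neutral probability p* = (R−d)/(u−d) = (1.01−0.78)/(1.08−0.78) = 0.7667.
At expiry t=1: V(1,0)=19.8600, V(1,1)=0.0000
(0,0): S=93.0000. Δ = (V_up−V_dn)/(S_up−S_dn) = (0.0000−19.8600)/(100.4400−72.5400) = -0.7118. V = [p*·0.0000 + (1−p*)·19.8600]/1.01 = 4.5881. B = V − Δ·S = 70.7881.
Self-financing check: at every node Δ·S+B equals the discounted successor values.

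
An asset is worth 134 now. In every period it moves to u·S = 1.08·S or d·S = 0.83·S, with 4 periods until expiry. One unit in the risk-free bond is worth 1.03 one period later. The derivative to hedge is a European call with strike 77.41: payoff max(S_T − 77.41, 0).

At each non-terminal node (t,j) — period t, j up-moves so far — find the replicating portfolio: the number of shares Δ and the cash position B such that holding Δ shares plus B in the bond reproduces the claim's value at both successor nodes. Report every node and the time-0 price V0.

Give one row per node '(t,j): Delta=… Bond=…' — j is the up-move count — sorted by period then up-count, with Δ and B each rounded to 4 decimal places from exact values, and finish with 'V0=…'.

The replicating-portfolio and risk-neutral prices coincide; use p* = (1.03−0.83)/(1.08−0.83) = 0.8000 for the latter.
Terminal values V(4,·): V(4,0)=0.0000, V(4,1)=5.3390, V(4,2)=30.2634, V(4,3)=62.6952, V(4,4)=104.8955
(3,0): S=76.6195. Δ = (V_up−V_dn)/(S_up−S_dn) = (5.3390−0.0000)/(82.7490−63.5942) = 0.2787. V = [p*·5.3390 + (1−p*)·0.0000]/1.03 = 4.1468. B = V − Δ·S = -17.2093.
(3,1): S=99.6976. Δ = (V_up−V_dn)/(S_up−S_dn) = (30.2634−5.3390)/(107.6734−82.7490) = 1.0000. V = [p*·30.2634 + (1−p*)·5.3390]/1.03 = 24.5423. B = V − Δ·S = -75.1553.
(3,2): S=129.7270. Δ = (V_up−V_dn)/(S_up−S_dn) = (62.6952−30.2634)/(140.1052−107.6734) = 1.0000. V = [p*·62.6952 + (1−p*)·30.2634]/1.03 = 54.5717. B = V − Δ·S = -75.1553.
(3,3): S=168.8014. Δ = (V_up−V_dn)/(S_up−S_dn) = (104.8955−62.6952)/(182.3055−140.1052) = 1.0000. V = [p*·104.8955 + (1−p*)·62.6952]/1.03 = 93.6461. B = V − Δ·S = -75.1553.
(2,0): S=92.3126. Δ = (V_up−V_dn)/(S_up−S_dn) = (24.5423−4.1468)/(99.6976−76.6195) = 0.8838. V = [p*·24.5423 + (1−p*)·4.1468]/1.03 = 19.8672. B = V − Δ·S = -61.7147.
(2,1): S=120.1176. Δ = (V_up−V_dn)/(S_up−S_dn) = (54.5717−24.5423)/(129.7270−99.6976) = 1.0000. V = [p*·54.5717 + (1−p*)·24.5423]/1.03 = 47.1513. B = V − Δ·S = -72.9663.
(2,2): S=156.2976. Δ = (V_up−V_dn)/(S_up−S_dn) = (93.6461−54.5717)/(168.8014−129.7270) = 1.0000. V = [p*·93.6461 + (1−p*)·54.5717]/1.03 = 83.3313. B = V − Δ·S = -72.9663.
(1,0): S=111.2200. Δ = (V_up−V_dn)/(S_up−S_dn) = (47.1513−19.8672)/(120.1176−92.3126) = 0.9813. V = [p*·47.1513 + (1−p*)·19.8672]/1.03 = 40.4800. B = V − Δ·S = -68.6563.
(1,1): S=144.7200. Δ = (V_up−V_dn)/(S_up−S_dn) = (83.3313−47.1513)/(156.2976−120.1176) = 1.0000. V = [p*·83.3313 + (1−p*)·47.1513]/1.03 = 73.8789. B = V − Δ·S = -70.8411.
(0,0): S=134.0000. Δ = (V_up−V_dn)/(S_up−S_dn) = (73.8789−40.4800)/(144.7200−111.2200) = 0.9970. V = [p*·73.8789 + (1−p*)·40.4800]/1.03 = 65.2419. B = V − Δ·S = -68.3536.
Self-financing check: at every node Δ·S+B equals the discounted successor values.

(0,0): Delta=0.9970 Bond=-68.3536
(1,0): Delta=0.9813 Bond=-68.6563
(1,1): Delta=1.0000 Bond=-70.8411
(2,0): Delta=0.8838 Bond=-61.7147
(2,1): Delta=1.0000 Bond=-72.9663
(2,2): Delta=1.0000 Bond=-72.9663
(3,0): Delta=0.2787 Bond=-17.2093
(3,1): Delta=1.0000 Bond=-75.1553
(3,2): Delta=1.0000 Bond=-75.1553
(3,3): Delta=1.0000 Bond=-75.1553
V0=65.2419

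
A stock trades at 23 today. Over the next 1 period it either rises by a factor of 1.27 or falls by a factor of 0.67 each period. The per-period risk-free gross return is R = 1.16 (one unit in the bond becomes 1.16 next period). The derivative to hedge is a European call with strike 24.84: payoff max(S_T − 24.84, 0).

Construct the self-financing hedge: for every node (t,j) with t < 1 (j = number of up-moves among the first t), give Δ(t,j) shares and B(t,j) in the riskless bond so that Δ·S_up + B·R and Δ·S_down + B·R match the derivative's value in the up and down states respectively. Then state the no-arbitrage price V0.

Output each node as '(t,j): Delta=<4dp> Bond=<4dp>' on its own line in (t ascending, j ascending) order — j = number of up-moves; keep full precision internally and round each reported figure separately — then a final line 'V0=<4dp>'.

(0,0): Delta=0.3167 Bond=-4.2068
V0=3.0766

The replicating-portfolio and risk-neutral prices coincide; use p* = (1.16−0.67)/(1.27−0.67) = 0.8167 for the latter.
Terminal values V(1,·): V(1,0)=0.0000, V(1,1)=4.3700
Node (0,0) S=23.0000: V=(p*·4.3700+(1−p*)·0.0000)/1.16=3.0766; Δ=(4.3700−0.0000)/(29.2100−15.4100)=0.3167; B=V−Δ·S=-4.2068
Root portfolio cost Δ·23+B reproduces V0=3.0766.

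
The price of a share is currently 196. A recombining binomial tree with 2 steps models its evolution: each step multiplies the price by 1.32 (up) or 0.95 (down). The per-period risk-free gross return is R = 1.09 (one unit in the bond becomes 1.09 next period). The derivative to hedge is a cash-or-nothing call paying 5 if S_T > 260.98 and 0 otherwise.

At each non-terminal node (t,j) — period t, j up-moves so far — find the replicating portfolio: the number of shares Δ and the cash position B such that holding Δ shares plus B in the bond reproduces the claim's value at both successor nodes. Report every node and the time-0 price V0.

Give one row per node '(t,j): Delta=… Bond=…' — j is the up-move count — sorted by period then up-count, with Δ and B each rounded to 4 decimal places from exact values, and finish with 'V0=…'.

Risk-neutral probability p* = (R−d)/(u−d) = (1.09−0.95)/(1.32−0.95) = 0.3784.
Terminal payoffs: V(2,0)=0.0000, V(2,1)=0.0000, V(2,2)=5.0000
  t=1,j=0: stock 186.2000 → up 245.7840 (V=0.0000), down 176.8900 (V=0.0000). Price 0.0000; hedge Δ=0.0000, bond B=0.0000.
  t=1,j=1: stock 258.7200 → up 341.5104 (V=5.0000), down 245.7840 (V=0.0000). Price 1.7357; hedge Δ=0.0522, bond B=-11.7778.
  t=0,j=0: stock 196.0000 → up 258.7200 (V=1.7357), down 186.2000 (V=0.0000). Price 0.6025; hedge Δ=0.0239, bond B=-4.0885.
Self-financing check: at every node Δ·S+B equals the discounted successor values.

(0,0): Delta=0.0239 Bond=-4.0885
(1,0): Delta=0.0000 Bond=0.0000
(1,1): Delta=0.0522 Bond=-11.7778
V0=0.6025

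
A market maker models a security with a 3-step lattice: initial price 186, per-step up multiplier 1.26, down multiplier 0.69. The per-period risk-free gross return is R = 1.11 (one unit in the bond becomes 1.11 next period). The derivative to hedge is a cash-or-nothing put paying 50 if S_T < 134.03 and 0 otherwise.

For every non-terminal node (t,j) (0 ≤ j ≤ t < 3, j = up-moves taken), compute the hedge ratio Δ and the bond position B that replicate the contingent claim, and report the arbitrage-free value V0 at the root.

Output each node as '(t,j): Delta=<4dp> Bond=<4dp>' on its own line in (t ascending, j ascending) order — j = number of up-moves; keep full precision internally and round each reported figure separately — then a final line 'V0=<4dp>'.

(0,0): Delta=-0.1484 Bond=33.8732
(1,0): Delta=-0.4537 Bond=76.7781
(1,1): Delta=-0.0887 Bond=23.6067
(2,0): Delta=0.0000 Bond=45.0450
(2,1): Delta=-0.5425 Bond=99.5733
(2,2): Delta=0.0000 Bond=0.0000
V0=6.2629

No-arbitrage ⇒ martingale measure with p* = (R−d)/(u−d) = 0.7368.
Terminal payoffs: V(3,0)=50.0000, V(3,1)=50.0000, V(3,2)=0.0000, V(3,3)=0.0000
(2,0): S=88.5546. Δ = (V_up−V_dn)/(S_up−S_dn) = (50.0000−50.0000)/(111.5788−61.1027) = 0.0000. V = [p*·50.0000 + (1−p*)·50.0000]/1.11 = 45.0450. B = V − Δ·S = 45.0450.
(2,1): S=161.7084. Δ = (V_up−V_dn)/(S_up−S_dn) = (0.0000−50.0000)/(203.7526−111.5788) = -0.5425. V = [p*·0.0000 + (1−p*)·50.0000]/1.11 = 11.8540. B = V − Δ·S = 99.5733.
(2,2): S=295.2936. Δ = (V_up−V_dn)/(S_up−S_dn) = (0.0000−0.0000)/(372.0699−203.7526) = 0.0000. V = [p*·0.0000 + (1−p*)·0.0000]/1.11 = 0.0000. B = V − Δ·S = 0.0000.
(1,0): S=128.3400. Δ = (V_up−V_dn)/(S_up−S_dn) = (11.8540−45.0450)/(161.7084−88.5546) = -0.4537. V = [p*·11.8540 + (1−p*)·45.0450]/1.11 = 18.5482. B = V − Δ·S = 76.7781.
(1,1): S=234.3600. Δ = (V_up−V_dn)/(S_up−S_dn) = (0.0000−11.8540)/(295.2936−161.7084) = -0.0887. V = [p*·0.0000 + (1−p*)·11.8540]/1.11 = 2.8103. B = V − Δ·S = 23.6067.
(0,0): S=186.0000. Δ = (V_up−V_dn)/(S_up−S_dn) = (2.8103−18.5482)/(234.3600−128.3400) = -0.1484. V = [p*·2.8103 + (1−p*)·18.5482]/1.11 = 6.2629. B = V − Δ·S = 33.8732.
Self-financing check: at every node Δ·S+B equals the discounted successor values.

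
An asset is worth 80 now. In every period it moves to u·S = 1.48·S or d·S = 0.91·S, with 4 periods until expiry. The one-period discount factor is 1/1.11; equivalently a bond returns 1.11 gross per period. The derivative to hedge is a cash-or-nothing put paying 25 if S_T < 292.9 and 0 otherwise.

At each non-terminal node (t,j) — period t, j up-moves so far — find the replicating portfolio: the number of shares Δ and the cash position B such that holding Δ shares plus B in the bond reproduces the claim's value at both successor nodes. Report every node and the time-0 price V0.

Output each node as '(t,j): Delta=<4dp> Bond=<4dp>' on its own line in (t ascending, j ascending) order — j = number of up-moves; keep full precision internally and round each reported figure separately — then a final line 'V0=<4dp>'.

Under the risk-neutral measure, an up-move has probability p* = (R−d)/(u−d) = 0.3509 and values discount at R = 1.11.
At expiry t=4: V(4,0)=25.0000, V(4,1)=25.0000, V(4,2)=25.0000, V(4,3)=25.0000, V(4,4)=0.0000
(3,0): S=60.2857. Δ = (V_up−V_dn)/(S_up−S_dn) = (25.0000−25.0000)/(89.2228−54.8600) = 0.0000. V = [p*·25.0000 + (1−p*)·25.0000]/1.11 = 22.5225. B = V − Δ·S = 22.5225.
(3,1): S=98.0470. Δ = (V_up−V_dn)/(S_up−S_dn) = (25.0000−25.0000)/(145.1096−89.2228) = 0.0000. V = [p*·25.0000 + (1−p*)·25.0000]/1.11 = 22.5225. B = V − Δ·S = 22.5225.
(3,2): S=159.4611. Δ = (V_up−V_dn)/(S_up−S_dn) = (25.0000−25.0000)/(236.0025−145.1096) = 0.0000. V = [p*·25.0000 + (1−p*)·25.0000]/1.11 = 22.5225. B = V − Δ·S = 22.5225.
(3,3): S=259.3434. Δ = (V_up−V_dn)/(S_up−S_dn) = (0.0000−25.0000)/(383.8282−236.0025) = -0.1691. V = [p*·0.0000 + (1−p*)·25.0000]/1.11 = 14.6199. B = V − Δ·S = 58.4795.
(2,0): S=66.2480. Δ = (V_up−V_dn)/(S_up−S_dn) = (22.5225−22.5225)/(98.0470−60.2857) = 0.0000. V = [p*·22.5225 + (1−p*)·22.5225]/1.11 = 20.2906. B = V − Δ·S = 20.2906.
(2,1): S=107.7440. Δ = (V_up−V_dn)/(S_up−S_dn) = (22.5225−22.5225)/(159.4611−98.0470) = 0.0000. V = [p*·22.5225 + (1−p*)·22.5225]/1.11 = 20.2906. B = V − Δ·S = 20.2906.
(2,2): S=175.2320. Δ = (V_up−V_dn)/(S_up−S_dn) = (14.6199−22.5225)/(259.3434−159.4611) = -0.0791. V = [p*·14.6199 + (1−p*)·22.5225]/1.11 = 17.7925. B = V − Δ·S = 31.6568.
(1,0): S=72.8000. Δ = (V_up−V_dn)/(S_up−S_dn) = (20.2906−20.2906)/(107.7440−66.2480) = 0.0000. V = [p*·20.2906 + (1−p*)·20.2906]/1.11 = 18.2798. B = V − Δ·S = 18.2798.
(1,1): S=118.4000. Δ = (V_up−V_dn)/(S_up−S_dn) = (17.7925−20.2906)/(175.2320−107.7440) = -0.0370. V = [p*·17.7925 + (1−p*)·20.2906]/1.11 = 17.4901. B = V − Δ·S = 21.8727.
(0,0): S=80.0000. Δ = (V_up−V_dn)/(S_up−S_dn) = (17.4901−18.2798)/(118.4000−72.8000) = -0.0173. V = [p*·17.4901 + (1−p*)·18.2798]/1.11 = 16.2187. B = V − Δ·S = 17.6040.
Self-financing check: at every node Δ·S+B equals the discounted successor values.

(0,0): Delta=-0.0173 Bond=17.6040
(1,0): Delta=0.0000 Bond=18.2798
(1,1): Delta=-0.0370 Bond=21.8727
(2,0): Delta=0.0000 Bond=20.2906
(2,1): Delta=0.0000 Bond=20.2906
(2,2): Delta=-0.0791 Bond=31.6568
(3,0): Delta=0.0000 Bond=22.5225
(3,1): Delta=0.0000 Bond=22.5225
(3,2): Delta=0.0000 Bond=22.5225
(3,3): Delta=-0.1691 Bond=58.4795
V0=16.2187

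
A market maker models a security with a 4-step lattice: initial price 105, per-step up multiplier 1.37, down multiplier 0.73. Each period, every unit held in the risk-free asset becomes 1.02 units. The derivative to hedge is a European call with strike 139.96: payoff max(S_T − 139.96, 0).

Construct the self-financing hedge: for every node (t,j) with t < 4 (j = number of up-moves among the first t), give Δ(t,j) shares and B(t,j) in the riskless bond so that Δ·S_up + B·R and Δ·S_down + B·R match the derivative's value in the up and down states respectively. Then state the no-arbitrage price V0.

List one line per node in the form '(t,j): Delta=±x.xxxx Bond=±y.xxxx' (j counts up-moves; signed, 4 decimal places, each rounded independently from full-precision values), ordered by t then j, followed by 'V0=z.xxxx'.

No-arbitrage ⇒ martingale measure with p* = (R−d)/(u−d) = 0.4531.
At expiry t=4: V(4,0)=0.0000, V(4,1)=0.0000, V(4,2)=0.0000, V(4,3)=57.1342, V(4,4)=229.9291
(3,0): S=40.8468. Δ = (V_up−V_dn)/(S_up−S_dn) = (0.0000−0.0000)/(55.9601−29.8182) = 0.0000. V = [p*·0.0000 + (1−p*)·0.0000]/1.02 = 0.0000. B = V − Δ·S = 0.0000.
(3,1): S=76.6577. Δ = (V_up−V_dn)/(S_up−S_dn) = (0.0000−0.0000)/(105.0210−55.9601) = 0.0000. V = [p*·0.0000 + (1−p*)·0.0000]/1.02 = 0.0000. B = V − Δ·S = 0.0000.
(3,2): S=143.8644. Δ = (V_up−V_dn)/(S_up−S_dn) = (57.1342−0.0000)/(197.0942−105.0210) = 0.6205. V = [p*·57.1342 + (1−p*)·0.0000]/1.02 = 25.3813. B = V − Δ·S = -63.8909.
(3,3): S=269.9921. Δ = (V_up−V_dn)/(S_up−S_dn) = (229.9291−57.1342)/(369.8891−197.0942) = 1.0000. V = [p*·229.9291 + (1−p*)·57.1342]/1.02 = 132.7764. B = V − Δ·S = -137.2157.
(2,0): S=55.9545. Δ = (V_up−V_dn)/(S_up−S_dn) = (0.0000−0.0000)/(76.6577−40.8468) = 0.0000. V = [p*·0.0000 + (1−p*)·0.0000]/1.02 = 0.0000. B = V − Δ·S = 0.0000.
(2,1): S=105.0105. Δ = (V_up−V_dn)/(S_up−S_dn) = (25.3813−0.0000)/(143.8644−76.6577) = 0.3777. V = [p*·25.3813 + (1−p*)·0.0000]/1.02 = 11.2754. B = V − Δ·S = -28.3829.
(2,2): S=197.0745. Δ = (V_up−V_dn)/(S_up−S_dn) = (132.7764−25.3813)/(269.9921−143.8644) = 0.8515. V = [p*·132.7764 + (1−p*)·25.3813]/1.02 = 72.5928. B = V − Δ·S = -95.2119.
(1,0): S=76.6500. Δ = (V_up−V_dn)/(S_up−S_dn) = (11.2754−0.0000)/(105.0105−55.9545) = 0.2298. V = [p*·11.2754 + (1−p*)·0.0000]/1.02 = 5.0090. B = V − Δ·S = -12.6088.
(1,1): S=143.8500. Δ = (V_up−V_dn)/(S_up−S_dn) = (72.5928−11.2754)/(197.0745−105.0105) = 0.6660. V = [p*·72.5928 + (1−p*)·11.2754]/1.02 = 38.2940. B = V − Δ·S = -57.5145.
(0,0): S=105.0000. Δ = (V_up−V_dn)/(S_up−S_dn) = (38.2940−5.0090)/(143.8500−76.6500) = 0.4953. V = [p*·38.2940 + (1−p*)·5.0090]/1.02 = 19.6973. B = V − Δ·S = -32.3105.
Each (Δ,B) replicates both successor values, so the strategy is self-financing and V0 is arbitrage-free.

(0,0): Delta=0.4953 Bond=-32.3105
(1,0): Delta=0.2298 Bond=-12.6088
(1,1): Delta=0.6660 Bond=-57.5145
(2,0): Delta=0.0000 Bond=0.0000
(2,1): Delta=0.3777 Bond=-28.3829
(2,2): Delta=0.8515 Bond=-95.2119
(3,0): Delta=0.0000 Bond=0.0000
(3,1): Delta=0.0000 Bond=0.0000
(3,2): Delta=0.6205 Bond=-63.8909
(3,3): Delta=1.0000 Bond=-137.2157
V0=19.6973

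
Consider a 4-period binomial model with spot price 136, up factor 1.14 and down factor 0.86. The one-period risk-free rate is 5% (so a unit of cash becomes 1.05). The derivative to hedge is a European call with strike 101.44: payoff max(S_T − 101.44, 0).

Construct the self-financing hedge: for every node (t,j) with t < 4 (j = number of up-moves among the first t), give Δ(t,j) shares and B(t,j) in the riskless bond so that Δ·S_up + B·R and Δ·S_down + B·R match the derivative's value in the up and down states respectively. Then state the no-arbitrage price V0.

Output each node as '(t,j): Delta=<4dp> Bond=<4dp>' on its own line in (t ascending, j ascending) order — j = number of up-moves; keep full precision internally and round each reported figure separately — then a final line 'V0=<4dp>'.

Under the risk-neutral measure, an up-move has probability p* = (R−d)/(u−d) = 0.6786 and values discount at R = 1.05.
Terminal values V(4,·): V(4,0)=0.0000, V(4,1)=0.0000, V(4,2)=29.2810, V(4,3)=71.8414, V(4,4)=128.2586
Node (3,0) S=86.5036: V=(p*·0.0000+(1−p*)·0.0000)/1.05=0.0000; Δ=(0.0000−0.0000)/(98.6141−74.3931)=0.0000; B=V−Δ·S=0.0000
Node (3,1) S=114.6676: V=(p*·29.2810+(1−p*)·0.0000)/1.05=18.9231; Δ=(29.2810−0.0000)/(130.7210−98.6141)=0.9120; B=V−Δ·S=-85.6520
Node (3,2) S=152.0012: V=(p*·71.8414+(1−p*)·29.2810)/1.05=55.3917; Δ=(71.8414−29.2810)/(173.2814−130.7210)=1.0000; B=V−Δ·S=-96.6095
Node (3,3) S=201.4900: V=(p*·128.2586+(1−p*)·71.8414)/1.05=104.8805; Δ=(128.2586−71.8414)/(229.6986−173.2814)=1.0000; B=V−Δ·S=-96.6095
Node (2,0) S=100.5856: V=(p*·18.9231+(1−p*)·0.0000)/1.05=12.2292; Δ=(18.9231−0.0000)/(114.6676−86.5036)=0.6719; B=V−Δ·S=-55.3534
Node (2,1) S=133.3344: V=(p*·55.3917+(1−p*)·18.9231)/1.05=41.5901; Δ=(55.3917−18.9231)/(152.0012−114.6676)=0.9768; B=V−Δ·S=-88.6547
Node (2,2) S=176.7456: V=(p*·104.8805+(1−p*)·55.3917)/1.05=84.7365; Δ=(104.8805−55.3917)/(201.4900−152.0012)=1.0000; B=V−Δ·S=-92.0091
Node (1,0) S=116.9600: V=(p*·41.5901+(1−p*)·12.2292)/1.05=30.6216; Δ=(41.5901−12.2292)/(133.3344−100.5856)=0.8965; B=V−Δ·S=-74.2388
Node (1,1) S=155.0400: V=(p*·84.7365+(1−p*)·41.5901)/1.05=67.4934; Δ=(84.7365−41.5901)/(176.7456−133.3344)=0.9939; B=V−Δ·S=-86.6008
Node (0,0) S=136.0000: V=(p*·67.4934+(1−p*)·30.6216)/1.05=52.9921; Δ=(67.4934−30.6216)/(155.0400−116.9600)=0.9683; B=V−Δ·S=-78.6927
Self-financing check: at every node Δ·S+B equals the discounted successor values.

(0,0): Delta=0.9683 Bond=-78.6927
(1,0): Delta=0.8965 Bond=-74.2388
(1,1): Delta=0.9939 Bond=-86.6008
(2,0): Delta=0.6719 Bond=-55.3534
(2,1): Delta=0.9768 Bond=-88.6547
(2,2): Delta=1.0000 Bond=-92.0091
(3,0): Delta=0.0000 Bond=0.0000
(3,1): Delta=0.9120 Bond=-85.6520
(3,2): Delta=1.0000 Bond=-96.6095
(3,3): Delta=1.0000 Bond=-96.6095
V0=52.9921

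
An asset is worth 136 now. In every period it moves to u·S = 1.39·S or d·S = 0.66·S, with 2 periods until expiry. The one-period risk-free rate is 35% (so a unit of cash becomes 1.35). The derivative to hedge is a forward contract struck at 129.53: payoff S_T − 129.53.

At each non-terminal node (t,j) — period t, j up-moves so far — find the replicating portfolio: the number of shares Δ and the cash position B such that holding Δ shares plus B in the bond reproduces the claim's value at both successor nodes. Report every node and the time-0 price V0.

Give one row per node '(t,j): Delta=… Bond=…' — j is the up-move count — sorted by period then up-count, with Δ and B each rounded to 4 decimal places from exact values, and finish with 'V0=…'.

Since d<R<u, set p* = (R−d)/(u−d) = 0.9452; price each node as the discounted p*-expectation of its children.
At expiry t=2: V(2,0)=-70.2884, V(2,1)=-4.7636, V(2,2)=133.2356
  t=1,j=0: stock 89.7600 → up 124.7664 (V=-4.7636), down 59.2416 (V=-70.2884). Price -6.1881; hedge Δ=1.0000, bond B=-95.9481.
  t=1,j=1: stock 189.0400 → up 262.7656 (V=133.2356), down 124.7664 (V=-4.7636). Price 93.0919; hedge Δ=1.0000, bond B=-95.9481.
  t=0,j=0: stock 136.0000 → up 189.0400 (V=93.0919), down 89.7600 (V=-6.1881). Price 64.9273; hedge Δ=1.0000, bond B=-71.0727.
Root portfolio cost Δ·136+B reproduces V0=64.9273.

(0,0): Delta=1.0000 Bond=-71.0727
(1,0): Delta=1.0000 Bond=-95.9481
(1,1): Delta=1.0000 Bond=-95.9481
V0=64.9273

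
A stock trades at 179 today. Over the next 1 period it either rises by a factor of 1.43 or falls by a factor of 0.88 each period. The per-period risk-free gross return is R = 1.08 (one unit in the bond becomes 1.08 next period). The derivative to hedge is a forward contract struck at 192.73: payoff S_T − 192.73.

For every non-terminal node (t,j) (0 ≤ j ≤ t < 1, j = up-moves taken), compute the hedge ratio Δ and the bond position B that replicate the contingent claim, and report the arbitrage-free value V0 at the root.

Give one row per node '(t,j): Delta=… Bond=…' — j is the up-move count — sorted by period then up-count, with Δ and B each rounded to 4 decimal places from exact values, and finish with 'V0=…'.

(0,0): Delta=1.0000 Bond=-178.4537
V0=0.5463

Under the risk-neutral measure, an up-move has probability p* = (R−d)/(u−d) = 0.3636 and values discount at R = 1.08.
Terminal values V(1,·): V(1,0)=-35.2100, V(1,1)=63.2400
(0,0): S=179.0000. Δ = (V_up−V_dn)/(S_up−S_dn) = (63.2400−-35.2100)/(255.9700−157.5200) = 1.0000. V = [p*·63.2400 + (1−p*)·-35.2100]/1.08 = 0.5463. B = V − Δ·S = -178.4537.
Self-financing check: at every node Δ·S+B equals the discounted successor values.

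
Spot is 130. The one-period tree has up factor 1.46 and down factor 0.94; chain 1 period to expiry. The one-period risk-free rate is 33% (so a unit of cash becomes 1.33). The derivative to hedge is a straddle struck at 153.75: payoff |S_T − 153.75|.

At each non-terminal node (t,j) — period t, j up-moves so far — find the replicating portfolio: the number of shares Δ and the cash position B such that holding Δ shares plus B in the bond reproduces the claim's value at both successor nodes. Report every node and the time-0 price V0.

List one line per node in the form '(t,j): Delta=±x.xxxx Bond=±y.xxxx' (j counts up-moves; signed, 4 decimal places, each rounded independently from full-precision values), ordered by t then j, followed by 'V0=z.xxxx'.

(0,0): Delta=0.0666 Bond=17.6056
V0=26.2594

Under the risk-neutral measure, an up-move has probability p* = (R−d)/(u−d) = 0.7500 and values discount at R = 1.33.
Payoff layer (t=1): V(1,0)=31.5500, V(1,1)=36.0500
  t=0,j=0: stock 130.0000 → up 189.8000 (V=36.0500), down 122.2000 (V=31.5500). Price 26.2594; hedge Δ=0.0666, bond B=17.6056.
Check: Δ(0,0)·S0 + B(0,0) = 26.2594 = V0.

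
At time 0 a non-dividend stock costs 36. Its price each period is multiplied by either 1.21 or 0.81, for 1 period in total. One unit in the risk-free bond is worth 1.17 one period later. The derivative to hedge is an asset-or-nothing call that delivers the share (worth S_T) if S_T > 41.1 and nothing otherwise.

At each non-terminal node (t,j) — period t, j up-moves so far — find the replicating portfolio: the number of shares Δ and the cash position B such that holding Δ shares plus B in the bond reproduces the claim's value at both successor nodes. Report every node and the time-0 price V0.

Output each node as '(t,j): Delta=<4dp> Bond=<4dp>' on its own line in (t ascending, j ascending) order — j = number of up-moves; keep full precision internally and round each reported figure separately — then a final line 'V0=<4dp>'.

(0,0): Delta=3.0250 Bond=-75.3923
V0=33.5077

Risk-neutral probability p* = (R−d)/(u−d) = (1.17−0.81)/(1.21−0.81) = 0.9000.
Terminal payoffs: V(1,0)=0.0000, V(1,1)=43.5600
  t=0,j=0: stock 36.0000 → up 43.5600 (V=43.5600), down 29.1600 (V=0.0000). Price 33.5077; hedge Δ=3.0250, bond B=-75.3923.
The time-0 hedge costs 33.5077, which is the no-arbitrage price.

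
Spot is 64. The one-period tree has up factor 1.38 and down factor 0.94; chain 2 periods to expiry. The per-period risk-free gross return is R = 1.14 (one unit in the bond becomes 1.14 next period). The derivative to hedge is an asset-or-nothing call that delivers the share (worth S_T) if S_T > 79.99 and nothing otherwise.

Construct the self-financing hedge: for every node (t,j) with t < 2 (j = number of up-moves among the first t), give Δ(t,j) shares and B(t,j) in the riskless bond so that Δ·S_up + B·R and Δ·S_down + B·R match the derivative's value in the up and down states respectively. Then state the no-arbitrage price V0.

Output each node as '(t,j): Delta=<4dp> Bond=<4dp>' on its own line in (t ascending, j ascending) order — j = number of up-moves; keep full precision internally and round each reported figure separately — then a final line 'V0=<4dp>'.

(0,0): Delta=1.9609 Bond=-74.4408
(1,0): Delta=3.1364 Bond=-155.5812
(1,1): Delta=1.0000 Bond=0.0000
V0=51.0538

Since d<R<u, set p* = (R−d)/(u−d) = 0.4545; price each node as the discounted p*-expectation of its children.
Terminal values V(2,·): V(2,0)=0.0000, V(2,1)=83.0208, V(2,2)=121.8816
(1,0): S=60.1600. Δ = (V_up−V_dn)/(S_up−S_dn) = (83.0208−0.0000)/(83.0208−56.5504) = 3.1364. V = [p*·83.0208 + (1−p*)·0.0000]/1.14 = 33.1024. B = V − Δ·S = -155.5812.
(1,1): S=88.3200. Δ = (V_up−V_dn)/(S_up−S_dn) = (121.8816−83.0208)/(121.8816−83.0208) = 1.0000. V = [p*·121.8816 + (1−p*)·83.0208]/1.14 = 88.3200. B = V − Δ·S = 0.0000.
(0,0): S=64.0000. Δ = (V_up−V_dn)/(S_up−S_dn) = (88.3200−33.1024)/(88.3200−60.1600) = 1.9609. V = [p*·88.3200 + (1−p*)·33.1024]/1.14 = 51.0538. B = V − Δ·S = -74.4408.
Root portfolio cost Δ·64+B reproduces V0=51.0538.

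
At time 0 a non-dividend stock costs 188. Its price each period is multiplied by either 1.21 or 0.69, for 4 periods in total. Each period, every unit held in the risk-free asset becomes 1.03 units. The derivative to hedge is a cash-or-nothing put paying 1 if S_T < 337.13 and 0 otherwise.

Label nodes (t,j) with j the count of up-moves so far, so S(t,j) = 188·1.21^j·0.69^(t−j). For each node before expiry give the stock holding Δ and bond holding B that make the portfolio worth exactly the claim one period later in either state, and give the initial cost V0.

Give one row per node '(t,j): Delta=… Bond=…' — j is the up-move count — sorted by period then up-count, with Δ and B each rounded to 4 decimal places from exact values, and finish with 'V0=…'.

Under the risk-neutral measure, an up-move has probability p* = (R−d)/(u−d) = 0.6538 and values discount at R = 1.03.
Terminal payoffs: V(4,0)=1.0000, V(4,1)=1.0000, V(4,2)=1.0000, V(4,3)=1.0000, V(4,4)=0.0000
Node (3,0) S=61.7597: V=(p*·1.0000+(1−p*)·1.0000)/1.03=0.9709; Δ=(1.0000−1.0000)/(74.7292−42.6142)=0.0000; B=V−Δ·S=0.9709
Node (3,1) S=108.3032: V=(p*·1.0000+(1−p*)·1.0000)/1.03=0.9709; Δ=(1.0000−1.0000)/(131.0469−74.7292)=0.0000; B=V−Δ·S=0.9709
Node (3,2) S=189.9231: V=(p*·1.0000+(1−p*)·1.0000)/1.03=0.9709; Δ=(1.0000−1.0000)/(229.8069−131.0469)=0.0000; B=V−Δ·S=0.9709
Node (3,3) S=333.0535: V=(p*·0.0000+(1−p*)·1.0000)/1.03=0.3361; Δ=(0.0000−1.0000)/(402.9947−229.8069)=-0.0058; B=V−Δ·S=2.2591
Node (2,0) S=89.5068: V=(p*·0.9709+(1−p*)·0.9709)/1.03=0.9426; Δ=(0.9709−0.9709)/(108.3032−61.7597)=0.0000; B=V−Δ·S=0.9426
Node (2,1) S=156.9612: V=(p*·0.9709+(1−p*)·0.9709)/1.03=0.9426; Δ=(0.9709−0.9709)/(189.9231−108.3032)=0.0000; B=V−Δ·S=0.9426
Node (2,2) S=275.2508: V=(p*·0.3361+(1−p*)·0.9709)/1.03=0.5396; Δ=(0.3361−0.9709)/(333.0535−189.9231)=-0.0044; B=V−Δ·S=1.7604
Node (1,0) S=129.7200: V=(p*·0.9426+(1−p*)·0.9426)/1.03=0.9151; Δ=(0.9426−0.9426)/(156.9612−89.5068)=0.0000; B=V−Δ·S=0.9151
Node (1,1) S=227.4800: V=(p*·0.5396+(1−p*)·0.9426)/1.03=0.6593; Δ=(0.5396−0.9426)/(275.2508−156.9612)=-0.0034; B=V−Δ·S=1.4343
Node (0,0) S=188.0000: V=(p*·0.6593+(1−p*)·0.9151)/1.03=0.7261; Δ=(0.6593−0.9151)/(227.4800−129.7200)=-0.0026; B=V−Δ·S=1.2180
Root portfolio cost Δ·188+B reproduces V0=0.7261.

(0,0): Delta=-0.0026 Bond=1.2180
(1,0): Delta=0.0000 Bond=0.9151
(1,1): Delta=-0.0034 Bond=1.4343
(2,0): Delta=0.0000 Bond=0.9426
(2,1): Delta=0.0000 Bond=0.9426
(2,2): Delta=-0.0044 Bond=1.7604
(3,0): Delta=0.0000 Bond=0.9709
(3,1): Delta=0.0000 Bond=0.9709
(3,2): Delta=0.0000 Bond=0.9709
(3,3): Delta=-0.0058 Bond=2.2591
V0=0.7261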